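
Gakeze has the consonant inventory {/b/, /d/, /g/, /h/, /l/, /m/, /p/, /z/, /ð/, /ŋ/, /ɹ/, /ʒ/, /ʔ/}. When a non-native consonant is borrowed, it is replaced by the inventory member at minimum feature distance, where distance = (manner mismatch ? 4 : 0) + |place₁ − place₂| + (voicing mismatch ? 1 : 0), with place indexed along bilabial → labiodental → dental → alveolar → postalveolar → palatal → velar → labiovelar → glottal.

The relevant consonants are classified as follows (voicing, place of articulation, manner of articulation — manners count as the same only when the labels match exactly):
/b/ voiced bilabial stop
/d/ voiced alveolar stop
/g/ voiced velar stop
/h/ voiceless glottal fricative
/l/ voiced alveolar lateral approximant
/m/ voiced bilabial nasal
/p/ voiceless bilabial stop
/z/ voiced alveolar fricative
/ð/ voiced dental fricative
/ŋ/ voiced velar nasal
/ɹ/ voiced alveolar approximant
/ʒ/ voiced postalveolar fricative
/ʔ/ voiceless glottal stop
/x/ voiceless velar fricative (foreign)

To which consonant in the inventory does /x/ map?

/h/ is closest: same manner (fricative), place distance 2 (velar→glottal), same voicing; total 2. Next closest is /ʒ/ at distance 3.

h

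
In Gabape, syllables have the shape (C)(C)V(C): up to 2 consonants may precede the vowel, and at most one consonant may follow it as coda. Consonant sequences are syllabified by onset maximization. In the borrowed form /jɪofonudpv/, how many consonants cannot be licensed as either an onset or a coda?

2

Under (C)(C)V(C), the unsyllabifiable consonants are /p/, /v/ (at most one coda consonant is licensed; onsets may contain at most 2 consonants).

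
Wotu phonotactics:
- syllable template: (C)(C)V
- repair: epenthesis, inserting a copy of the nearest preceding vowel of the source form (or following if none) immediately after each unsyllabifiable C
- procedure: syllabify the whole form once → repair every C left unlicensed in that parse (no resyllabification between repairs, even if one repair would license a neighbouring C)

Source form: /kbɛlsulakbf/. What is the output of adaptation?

The consonants /k/, /b/, /f/ cannot be parsed into a legal (C)(C)V syllable (no codas are permitted; onsets may contain at most 2 consonants).
Inserting the epenthetic vowel yields /k/ → /ka/, /b/ → /ba/, /f/ → /fa/.

kbɛlsulakabafa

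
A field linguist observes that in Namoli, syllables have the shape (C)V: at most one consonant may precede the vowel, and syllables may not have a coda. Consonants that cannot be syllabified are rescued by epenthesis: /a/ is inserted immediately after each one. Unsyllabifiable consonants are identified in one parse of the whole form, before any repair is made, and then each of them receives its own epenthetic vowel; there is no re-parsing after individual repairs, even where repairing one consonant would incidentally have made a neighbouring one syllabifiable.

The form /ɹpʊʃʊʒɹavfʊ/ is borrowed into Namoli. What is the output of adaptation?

ɹapʊʃʊʒaɹavafʊ

The consonants /ɹ/, /ʒ/, /v/ cannot be parsed into a legal (C)V syllable (no codas are permitted; onsets are limited to one consonant).
Each unlicensed consonant becomes the onset of a new syllable: /ɹ/ → /ɹa/, /ʒ/ → /ʒa/, /v/ → /va/.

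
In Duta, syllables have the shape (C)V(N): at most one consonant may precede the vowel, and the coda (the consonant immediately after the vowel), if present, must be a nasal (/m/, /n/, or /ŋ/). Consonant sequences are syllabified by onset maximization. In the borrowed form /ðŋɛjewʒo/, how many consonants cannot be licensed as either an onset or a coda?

Syllabifying with onset maximization leaves /ð/, /w/ stranded (only a nasal (/m/, /n/, or /ŋ/) is licensed in coda position; onsets are limited to one consonant).

2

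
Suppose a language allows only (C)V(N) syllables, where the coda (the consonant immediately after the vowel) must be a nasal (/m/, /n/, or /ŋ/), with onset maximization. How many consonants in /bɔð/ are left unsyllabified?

1

The consonants /ð/ cannot be parsed into a legal (C)V(N) syllable (only a nasal (/m/, /n/, or /ŋ/) is licensed in coda position; onsets are limited to one consonant).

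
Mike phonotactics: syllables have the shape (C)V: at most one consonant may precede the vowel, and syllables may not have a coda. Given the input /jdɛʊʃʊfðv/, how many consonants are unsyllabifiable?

4

The consonants /j/, /f/, /ð/, /v/ cannot be parsed into a legal (C)V syllable (no codas are permitted; onsets are limited to one consonant).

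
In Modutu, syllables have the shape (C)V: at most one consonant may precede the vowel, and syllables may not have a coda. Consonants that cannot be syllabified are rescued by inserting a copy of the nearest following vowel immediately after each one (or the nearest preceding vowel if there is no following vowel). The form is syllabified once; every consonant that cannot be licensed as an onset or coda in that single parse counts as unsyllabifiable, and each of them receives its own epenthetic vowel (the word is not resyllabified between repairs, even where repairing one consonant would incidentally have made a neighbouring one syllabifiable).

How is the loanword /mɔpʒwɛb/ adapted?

Under (C)V, the unsyllabifiable consonants are /p/, /ʒ/, /b/ (no codas are permitted; onsets are limited to one consonant).
Each unlicensed consonant becomes the onset of a new syllable: /p/ → /pɛ/, /ʒ/ → /ʒɛ/, /b/ → /bɛ/.

mɔpɛʒɛwɛbɛ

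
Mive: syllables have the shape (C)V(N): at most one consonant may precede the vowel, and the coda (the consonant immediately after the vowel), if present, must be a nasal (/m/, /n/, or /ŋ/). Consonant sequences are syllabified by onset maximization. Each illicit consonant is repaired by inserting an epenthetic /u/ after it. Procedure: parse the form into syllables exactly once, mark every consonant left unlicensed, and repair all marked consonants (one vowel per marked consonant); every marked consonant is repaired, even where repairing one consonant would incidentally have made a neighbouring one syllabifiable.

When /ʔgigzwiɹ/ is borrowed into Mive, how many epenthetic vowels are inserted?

The unsyllabifiable consonants are /ʔ/, /g/, /z/, /ɹ/; each receives one epenthetic vowel.

4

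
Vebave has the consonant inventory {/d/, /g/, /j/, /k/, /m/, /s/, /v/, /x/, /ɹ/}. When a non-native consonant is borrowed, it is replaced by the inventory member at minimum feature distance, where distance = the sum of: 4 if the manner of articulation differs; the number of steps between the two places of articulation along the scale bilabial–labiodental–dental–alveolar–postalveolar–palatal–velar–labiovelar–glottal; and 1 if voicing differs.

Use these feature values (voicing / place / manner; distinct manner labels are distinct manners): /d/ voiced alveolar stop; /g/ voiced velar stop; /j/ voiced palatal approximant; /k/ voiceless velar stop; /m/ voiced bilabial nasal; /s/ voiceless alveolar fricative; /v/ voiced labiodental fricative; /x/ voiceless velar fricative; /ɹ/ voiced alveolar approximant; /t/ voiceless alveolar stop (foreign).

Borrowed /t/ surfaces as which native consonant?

d

/d/ is closest: same manner (stop), place distance 0 (alveolar→alveolar), voicing differs (+1); total 1. Next closest is /k/ at distance 3.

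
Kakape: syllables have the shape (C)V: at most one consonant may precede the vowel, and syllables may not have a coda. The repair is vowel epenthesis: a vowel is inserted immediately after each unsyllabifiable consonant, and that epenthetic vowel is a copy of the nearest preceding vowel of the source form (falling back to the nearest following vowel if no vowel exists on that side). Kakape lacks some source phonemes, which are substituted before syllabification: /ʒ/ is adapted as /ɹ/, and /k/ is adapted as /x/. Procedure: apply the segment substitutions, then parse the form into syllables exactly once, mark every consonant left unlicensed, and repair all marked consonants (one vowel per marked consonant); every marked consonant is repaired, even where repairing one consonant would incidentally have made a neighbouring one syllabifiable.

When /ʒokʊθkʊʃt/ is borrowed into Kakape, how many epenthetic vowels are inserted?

3

After substitution the input is /ɹoxʊθxʊʃt/.
The unsyllabifiable consonants are /θ/, /ʃ/, /t/; each receives one epenthetic vowel.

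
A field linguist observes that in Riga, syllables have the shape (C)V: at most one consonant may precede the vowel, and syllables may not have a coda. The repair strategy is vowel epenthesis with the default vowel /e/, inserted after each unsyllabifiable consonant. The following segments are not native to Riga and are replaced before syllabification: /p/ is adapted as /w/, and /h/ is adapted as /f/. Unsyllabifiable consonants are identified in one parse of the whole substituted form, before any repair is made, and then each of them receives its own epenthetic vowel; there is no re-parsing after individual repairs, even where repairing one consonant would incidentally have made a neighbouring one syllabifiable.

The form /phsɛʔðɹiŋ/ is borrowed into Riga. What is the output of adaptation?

wefesɛʔeðeɹiŋe

Substitution: /p/ → /w/, /h/ → /f/, giving /wfsɛʔðɹiŋ/.
Syllabifying with onset maximization leaves /w/, /f/, /ʔ/, /ð/, /ŋ/ stranded (no codas are permitted; onsets are limited to one consonant).
Epenthesis after each stranded consonant: /w/ → /we/, /f/ → /fe/, /ʔ/ → /ʔe/, /ð/ → /ðe/, /ŋ/ → /ŋe/.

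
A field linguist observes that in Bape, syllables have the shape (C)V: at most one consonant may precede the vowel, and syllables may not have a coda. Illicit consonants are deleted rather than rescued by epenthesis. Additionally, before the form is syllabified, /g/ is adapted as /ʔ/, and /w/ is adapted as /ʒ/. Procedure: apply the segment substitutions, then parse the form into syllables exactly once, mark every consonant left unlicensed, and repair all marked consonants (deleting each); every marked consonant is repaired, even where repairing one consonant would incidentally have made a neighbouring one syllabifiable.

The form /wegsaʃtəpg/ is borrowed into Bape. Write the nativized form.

ʒesatə

Substitution: /w/ → /ʒ/, /g/ → /ʔ/, giving /ʒeʔsaʃtəpʔ/.
The consonants /ʔ/, /ʃ/, /p/, /ʔ/ cannot be parsed into a legal (C)V syllable (no codas are permitted; onsets are limited to one consonant).
Deleting the stranded consonants removes /ʔ/, /ʃ/, /p/, /ʔ/.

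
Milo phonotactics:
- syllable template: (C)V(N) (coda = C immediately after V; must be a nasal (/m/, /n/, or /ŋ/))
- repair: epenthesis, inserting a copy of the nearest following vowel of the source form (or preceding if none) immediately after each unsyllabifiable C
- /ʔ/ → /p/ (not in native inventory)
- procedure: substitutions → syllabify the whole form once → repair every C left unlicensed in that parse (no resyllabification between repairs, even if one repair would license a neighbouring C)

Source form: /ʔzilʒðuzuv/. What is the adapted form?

Substitution: /ʔ/ → /p/, giving /pzilʒðuzuv/.
The consonants /p/, /l/, /ʒ/, /v/ cannot be parsed into a legal (C)V(N) syllable (only a nasal (/m/, /n/, or /ŋ/) is licensed in coda position; onsets are limited to one consonant).
Epenthesis after each stranded consonant: /p/ → /pi/, /l/ → /lu/, /ʒ/ → /ʒu/, /v/ → /vu/.

piziluʒuðuzuvu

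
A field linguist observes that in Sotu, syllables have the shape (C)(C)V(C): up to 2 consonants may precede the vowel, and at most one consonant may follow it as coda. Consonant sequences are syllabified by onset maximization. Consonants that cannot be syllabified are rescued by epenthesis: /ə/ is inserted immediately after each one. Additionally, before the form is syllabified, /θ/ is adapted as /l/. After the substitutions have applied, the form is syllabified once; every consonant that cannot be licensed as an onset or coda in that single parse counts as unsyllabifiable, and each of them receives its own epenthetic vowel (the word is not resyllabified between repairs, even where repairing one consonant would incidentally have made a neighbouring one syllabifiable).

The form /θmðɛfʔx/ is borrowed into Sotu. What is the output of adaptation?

Substitution: /θ/ → /l/, giving /lmðɛfʔx/.
Under (C)(C)V(C), the unsyllabifiable consonants are /l/, /ʔ/, /x/ (at most one coda consonant is licensed; onsets may contain at most 2 consonants).
Each unlicensed consonant becomes the onset of a new syllable: /l/ → /lə/, /ʔ/ → /ʔə/, /x/ → /xə/.

ləmðɛfʔəxə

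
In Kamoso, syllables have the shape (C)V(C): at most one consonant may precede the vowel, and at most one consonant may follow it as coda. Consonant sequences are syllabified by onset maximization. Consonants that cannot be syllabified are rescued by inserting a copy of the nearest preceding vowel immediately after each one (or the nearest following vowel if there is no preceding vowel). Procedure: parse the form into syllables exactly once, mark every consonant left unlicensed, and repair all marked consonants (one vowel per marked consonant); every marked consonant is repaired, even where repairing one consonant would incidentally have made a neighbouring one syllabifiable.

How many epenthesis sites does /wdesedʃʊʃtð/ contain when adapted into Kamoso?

3

The unsyllabifiable consonants are /w/, /t/, /ð/; each receives one epenthetic vowel.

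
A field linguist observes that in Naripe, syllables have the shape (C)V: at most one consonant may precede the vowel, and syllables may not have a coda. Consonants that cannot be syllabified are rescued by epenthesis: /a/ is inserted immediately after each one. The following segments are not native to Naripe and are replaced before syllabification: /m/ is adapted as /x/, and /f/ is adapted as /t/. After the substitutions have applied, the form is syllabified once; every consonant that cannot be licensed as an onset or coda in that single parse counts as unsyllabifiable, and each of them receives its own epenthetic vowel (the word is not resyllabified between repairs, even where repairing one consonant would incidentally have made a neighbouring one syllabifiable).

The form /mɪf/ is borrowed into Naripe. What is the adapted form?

Substitution: /m/ → /x/, /f/ → /t/, giving /xɪt/.
The consonants /t/ cannot be parsed into a legal (C)V syllable (no codas are permitted; onsets are limited to one consonant).
Epenthesis after each stranded consonant: /t/ → /ta/.

xɪta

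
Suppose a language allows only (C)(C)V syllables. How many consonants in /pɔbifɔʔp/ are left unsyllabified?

Syllabifying with onset maximization leaves /ʔ/, /p/ stranded (no codas are permitted; onsets may contain at most 2 consonants).

2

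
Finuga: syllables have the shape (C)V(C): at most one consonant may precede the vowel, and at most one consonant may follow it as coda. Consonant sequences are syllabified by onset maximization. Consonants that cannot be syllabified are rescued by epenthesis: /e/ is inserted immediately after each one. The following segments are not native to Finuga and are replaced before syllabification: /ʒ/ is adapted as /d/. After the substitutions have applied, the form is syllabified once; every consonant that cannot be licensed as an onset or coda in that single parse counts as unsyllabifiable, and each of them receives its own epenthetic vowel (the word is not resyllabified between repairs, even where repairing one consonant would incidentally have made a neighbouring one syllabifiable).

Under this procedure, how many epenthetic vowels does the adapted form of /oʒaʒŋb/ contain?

2

After substitution the input is /odadŋb/.
The unsyllabifiable consonants are /ŋ/, /b/; each receives one epenthetic vowel.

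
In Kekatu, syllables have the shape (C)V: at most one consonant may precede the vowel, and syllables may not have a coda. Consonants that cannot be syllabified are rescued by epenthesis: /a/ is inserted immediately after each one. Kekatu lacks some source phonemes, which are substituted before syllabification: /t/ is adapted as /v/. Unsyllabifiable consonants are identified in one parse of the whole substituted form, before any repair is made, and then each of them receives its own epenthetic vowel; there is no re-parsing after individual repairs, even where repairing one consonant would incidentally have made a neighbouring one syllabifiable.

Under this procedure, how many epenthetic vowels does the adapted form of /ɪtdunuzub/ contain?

2

After substitution the input is /ɪvdunuzub/.
The unsyllabifiable consonants are /v/, /b/; each receives one epenthetic vowel.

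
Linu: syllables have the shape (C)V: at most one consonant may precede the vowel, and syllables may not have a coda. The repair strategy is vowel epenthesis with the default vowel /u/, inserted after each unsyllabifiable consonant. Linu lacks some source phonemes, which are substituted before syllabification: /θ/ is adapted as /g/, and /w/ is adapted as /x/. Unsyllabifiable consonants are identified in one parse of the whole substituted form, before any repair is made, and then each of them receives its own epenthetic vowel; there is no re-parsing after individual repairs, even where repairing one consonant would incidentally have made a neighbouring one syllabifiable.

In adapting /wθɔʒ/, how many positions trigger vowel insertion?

After substitution the input is /xgɔʒ/.
The unsyllabifiable consonants are /x/, /ʒ/; each receives one epenthetic vowel.

2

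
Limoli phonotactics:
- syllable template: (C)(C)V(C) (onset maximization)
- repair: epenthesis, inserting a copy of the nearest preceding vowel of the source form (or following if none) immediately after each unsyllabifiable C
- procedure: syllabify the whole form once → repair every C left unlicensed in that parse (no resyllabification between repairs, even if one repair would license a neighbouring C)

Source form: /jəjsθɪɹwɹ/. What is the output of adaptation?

jəjsθɪɹwɪɹɪ

The consonants /w/, /ɹ/ cannot be parsed into a legal (C)(C)V(C) syllable (at most one coda consonant is licensed; onsets may contain at most 2 consonants).
Inserting the epenthetic vowel yields /w/ → /wɪ/, /ɹ/ → /ɹɪ/.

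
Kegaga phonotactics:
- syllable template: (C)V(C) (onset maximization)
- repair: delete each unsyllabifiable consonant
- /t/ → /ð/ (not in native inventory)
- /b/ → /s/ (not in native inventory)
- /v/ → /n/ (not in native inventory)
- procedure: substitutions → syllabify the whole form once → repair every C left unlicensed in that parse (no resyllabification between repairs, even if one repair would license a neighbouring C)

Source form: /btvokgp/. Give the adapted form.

nok

Substitution: /b/ → /s/, /t/ → /ð/, /v/ → /n/, giving /sðnokgp/.
Under (C)V(C), the unsyllabifiable consonants are /s/, /ð/, /g/, /p/ (at most one coda consonant is licensed; onsets are limited to one consonant).
Deletion applies to /s/, /ð/, /g/, /p/.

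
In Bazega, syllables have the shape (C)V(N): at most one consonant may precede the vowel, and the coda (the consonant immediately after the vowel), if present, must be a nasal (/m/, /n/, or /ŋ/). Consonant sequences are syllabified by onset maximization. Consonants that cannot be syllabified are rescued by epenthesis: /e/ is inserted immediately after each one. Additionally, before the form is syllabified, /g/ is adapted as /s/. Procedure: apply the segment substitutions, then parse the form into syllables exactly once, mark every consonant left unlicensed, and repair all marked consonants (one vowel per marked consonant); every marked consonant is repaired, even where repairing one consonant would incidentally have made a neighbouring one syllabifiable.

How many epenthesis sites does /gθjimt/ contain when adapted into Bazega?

3

After substitution the input is /sθjimt/.
The unsyllabifiable consonants are /s/, /θ/, /t/; each receives one epenthetic vowel.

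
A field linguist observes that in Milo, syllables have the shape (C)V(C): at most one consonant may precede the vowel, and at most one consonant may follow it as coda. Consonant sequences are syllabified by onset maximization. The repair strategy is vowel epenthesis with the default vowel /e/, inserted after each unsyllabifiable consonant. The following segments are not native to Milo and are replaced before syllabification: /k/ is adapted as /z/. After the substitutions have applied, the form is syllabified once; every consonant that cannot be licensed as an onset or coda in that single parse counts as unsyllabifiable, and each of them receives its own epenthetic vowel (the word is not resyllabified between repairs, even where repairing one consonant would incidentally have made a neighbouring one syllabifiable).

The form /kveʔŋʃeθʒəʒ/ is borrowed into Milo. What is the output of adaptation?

Substitution: /k/ → /z/, giving /zveʔŋʃeθʒəʒ/.
The consonants /z/, /ŋ/ cannot be parsed into a legal (C)V(C) syllable (at most one coda consonant is licensed; onsets are limited to one consonant).
Each unlicensed consonant becomes the onset of a new syllable: /z/ → /ze/, /ŋ/ → /ŋe/.

zeveʔŋeʃeθʒəʒ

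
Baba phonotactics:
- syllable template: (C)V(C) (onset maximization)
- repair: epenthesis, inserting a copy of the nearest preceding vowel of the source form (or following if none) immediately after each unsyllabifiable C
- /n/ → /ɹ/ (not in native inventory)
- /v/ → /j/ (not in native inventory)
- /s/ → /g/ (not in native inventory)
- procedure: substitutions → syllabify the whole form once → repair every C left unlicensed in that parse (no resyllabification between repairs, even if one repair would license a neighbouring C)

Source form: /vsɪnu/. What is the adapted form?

Substitution: /v/ → /j/, /s/ → /g/, /n/ → /ɹ/, giving /jgɪɹu/.
Under (C)V(C), the unsyllabifiable consonants are /j/ (at most one coda consonant is licensed; onsets are limited to one consonant).
Inserting the epenthetic vowel yields /j/ → /jɪ/.

jɪgɪɹu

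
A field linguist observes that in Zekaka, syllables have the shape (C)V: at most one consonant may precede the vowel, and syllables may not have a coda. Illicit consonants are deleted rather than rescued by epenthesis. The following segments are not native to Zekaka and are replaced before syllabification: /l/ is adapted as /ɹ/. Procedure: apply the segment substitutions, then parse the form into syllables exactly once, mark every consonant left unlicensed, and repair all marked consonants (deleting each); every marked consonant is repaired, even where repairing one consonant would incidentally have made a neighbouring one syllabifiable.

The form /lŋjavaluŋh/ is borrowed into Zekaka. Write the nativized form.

javaɹu

Substitution: /l/ → /ɹ/, giving /ɹŋjavaɹuŋh/.
Syllabifying with onset maximization leaves /ɹ/, /ŋ/, /ŋ/, /h/ stranded (no codas are permitted; onsets are limited to one consonant).
Each unlicensed consonant is deleted: /ɹ/, /ŋ/, /ŋ/, /h/.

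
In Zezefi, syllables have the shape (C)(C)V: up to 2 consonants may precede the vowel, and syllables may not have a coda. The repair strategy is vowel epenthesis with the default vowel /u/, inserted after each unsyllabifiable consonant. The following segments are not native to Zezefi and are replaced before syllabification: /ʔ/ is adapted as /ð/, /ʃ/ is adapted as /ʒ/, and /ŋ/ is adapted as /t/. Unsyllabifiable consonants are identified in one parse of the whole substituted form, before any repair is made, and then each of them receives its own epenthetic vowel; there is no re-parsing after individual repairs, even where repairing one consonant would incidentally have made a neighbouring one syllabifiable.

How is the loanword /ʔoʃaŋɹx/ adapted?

Substitution: /ʔ/ → /ð/, /ʃ/ → /ʒ/, /ŋ/ → /t/, giving /ðoʒatɹx/.
Under (C)(C)V, the unsyllabifiable consonants are /t/, /ɹ/, /x/ (no codas are permitted; onsets may contain at most 2 consonants).
Each unlicensed consonant becomes the onset of a new syllable: /t/ → /tu/, /ɹ/ → /ɹu/, /x/ → /xu/.

ðoʒatuɹuxu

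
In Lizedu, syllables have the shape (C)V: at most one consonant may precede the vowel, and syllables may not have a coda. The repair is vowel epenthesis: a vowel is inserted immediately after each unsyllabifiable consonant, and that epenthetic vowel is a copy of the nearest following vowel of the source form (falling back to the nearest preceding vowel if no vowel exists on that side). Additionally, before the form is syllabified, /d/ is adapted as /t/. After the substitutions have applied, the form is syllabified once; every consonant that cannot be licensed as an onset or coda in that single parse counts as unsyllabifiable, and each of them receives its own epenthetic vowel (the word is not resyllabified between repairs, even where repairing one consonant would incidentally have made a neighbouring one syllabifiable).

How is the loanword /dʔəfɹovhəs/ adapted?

Substitution: /d/ → /t/, giving /tʔəfɹovhəs/.
Under (C)V, the unsyllabifiable consonants are /t/, /f/, /v/, /s/ (no codas are permitted; onsets are limited to one consonant).
Inserting the epenthetic vowel yields /t/ → /tə/, /f/ → /fo/, /v/ → /və/, /s/ → /sə/.

təʔəfoɹovəhəsə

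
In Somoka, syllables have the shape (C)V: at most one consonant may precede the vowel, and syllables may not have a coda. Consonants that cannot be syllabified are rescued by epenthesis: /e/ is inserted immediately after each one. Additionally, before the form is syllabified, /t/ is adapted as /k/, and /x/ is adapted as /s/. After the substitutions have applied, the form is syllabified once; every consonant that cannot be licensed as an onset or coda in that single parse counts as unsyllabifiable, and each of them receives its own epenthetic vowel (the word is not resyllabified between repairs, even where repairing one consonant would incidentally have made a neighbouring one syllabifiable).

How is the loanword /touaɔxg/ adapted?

kouaɔsege

Substitution: /t/ → /k/, /x/ → /s/, giving /kouaɔsg/.
Syllabifying with onset maximization leaves /s/, /g/ stranded (no codas are permitted; onsets are limited to one consonant).
Epenthesis after each stranded consonant: /s/ → /se/, /g/ → /ge/.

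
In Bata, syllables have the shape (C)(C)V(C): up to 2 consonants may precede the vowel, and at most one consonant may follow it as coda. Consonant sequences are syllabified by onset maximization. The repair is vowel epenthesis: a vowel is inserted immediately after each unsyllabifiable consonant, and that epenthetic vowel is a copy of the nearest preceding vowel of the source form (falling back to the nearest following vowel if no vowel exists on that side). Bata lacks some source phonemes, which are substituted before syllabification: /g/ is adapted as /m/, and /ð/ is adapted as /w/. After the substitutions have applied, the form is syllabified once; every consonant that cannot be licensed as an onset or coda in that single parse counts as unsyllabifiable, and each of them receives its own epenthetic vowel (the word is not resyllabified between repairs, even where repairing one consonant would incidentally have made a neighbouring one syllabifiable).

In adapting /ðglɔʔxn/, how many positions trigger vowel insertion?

3

After substitution the input is /wmlɔʔxn/.
The unsyllabifiable consonants are /w/, /x/, /n/; each receives one epenthetic vowel.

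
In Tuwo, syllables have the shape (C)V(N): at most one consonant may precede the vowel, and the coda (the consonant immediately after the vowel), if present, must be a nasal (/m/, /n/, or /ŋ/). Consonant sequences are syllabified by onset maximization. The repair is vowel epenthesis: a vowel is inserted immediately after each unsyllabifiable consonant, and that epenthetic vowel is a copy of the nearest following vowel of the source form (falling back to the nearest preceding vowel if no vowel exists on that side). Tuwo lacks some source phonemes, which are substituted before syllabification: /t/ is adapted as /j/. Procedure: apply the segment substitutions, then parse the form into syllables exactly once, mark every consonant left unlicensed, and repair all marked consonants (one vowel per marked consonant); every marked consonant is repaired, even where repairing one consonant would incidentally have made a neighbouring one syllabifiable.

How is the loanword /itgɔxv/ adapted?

ijɔgɔxɔvɔ

Substitution: /t/ → /j/, giving /ijgɔxv/.
Under (C)V(N), the unsyllabifiable consonants are /j/, /x/, /v/ (only a nasal (/m/, /n/, or /ŋ/) is licensed in coda position; onsets are limited to one consonant).
Epenthesis after each stranded consonant: /j/ → /jɔ/, /x/ → /xɔ/, /v/ → /vɔ/.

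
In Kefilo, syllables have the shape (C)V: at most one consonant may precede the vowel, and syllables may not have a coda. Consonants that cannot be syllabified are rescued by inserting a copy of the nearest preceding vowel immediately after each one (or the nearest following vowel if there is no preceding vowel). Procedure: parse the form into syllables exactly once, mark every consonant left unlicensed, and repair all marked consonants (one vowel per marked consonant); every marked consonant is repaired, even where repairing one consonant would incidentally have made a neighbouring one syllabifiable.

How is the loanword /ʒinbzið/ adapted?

Syllabifying with onset maximization leaves /n/, /b/, /ð/ stranded (no codas are permitted; onsets are limited to one consonant).
Inserting the epenthetic vowel yields /n/ → /ni/, /b/ → /bi/, /ð/ → /ði/.

ʒinibiziði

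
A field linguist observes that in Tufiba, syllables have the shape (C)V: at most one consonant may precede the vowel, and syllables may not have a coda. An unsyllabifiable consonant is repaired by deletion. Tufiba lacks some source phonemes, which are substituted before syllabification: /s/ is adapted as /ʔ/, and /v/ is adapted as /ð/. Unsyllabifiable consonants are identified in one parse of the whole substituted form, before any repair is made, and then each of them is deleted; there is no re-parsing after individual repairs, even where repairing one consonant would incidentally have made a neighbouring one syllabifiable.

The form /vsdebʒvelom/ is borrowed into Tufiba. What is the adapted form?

deðelo

Substitution: /v/ → /ð/, /s/ → /ʔ/, giving /ðʔdebʒðelom/.
The consonants /ð/, /ʔ/, /b/, /ʒ/, /m/ cannot be parsed into a legal (C)V syllable (no codas are permitted; onsets are limited to one consonant).
Each unlicensed consonant is deleted: /ð/, /ʔ/, /b/, /ʒ/, /m/.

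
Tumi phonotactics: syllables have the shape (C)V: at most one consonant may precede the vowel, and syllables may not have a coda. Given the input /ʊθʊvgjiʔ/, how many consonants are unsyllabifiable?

3

The consonants /v/, /g/, /ʔ/ cannot be parsed into a legal (C)V syllable (no codas are permitted; onsets are limited to one consonant).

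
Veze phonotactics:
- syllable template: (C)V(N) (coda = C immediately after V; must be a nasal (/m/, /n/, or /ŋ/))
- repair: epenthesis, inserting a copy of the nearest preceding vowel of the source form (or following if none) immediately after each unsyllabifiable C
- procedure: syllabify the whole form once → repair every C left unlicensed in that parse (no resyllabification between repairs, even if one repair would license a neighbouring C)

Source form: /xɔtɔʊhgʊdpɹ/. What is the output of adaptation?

Syllabifying with onset maximization leaves /h/, /d/, /p/, /ɹ/ stranded (only a nasal (/m/, /n/, or /ŋ/) is licensed in coda position; onsets are limited to one consonant).
Epenthesis after each stranded consonant: /h/ → /hʊ/, /d/ → /dʊ/, /p/ → /pʊ/, /ɹ/ → /ɹʊ/.

xɔtɔʊhʊgʊdʊpʊɹʊ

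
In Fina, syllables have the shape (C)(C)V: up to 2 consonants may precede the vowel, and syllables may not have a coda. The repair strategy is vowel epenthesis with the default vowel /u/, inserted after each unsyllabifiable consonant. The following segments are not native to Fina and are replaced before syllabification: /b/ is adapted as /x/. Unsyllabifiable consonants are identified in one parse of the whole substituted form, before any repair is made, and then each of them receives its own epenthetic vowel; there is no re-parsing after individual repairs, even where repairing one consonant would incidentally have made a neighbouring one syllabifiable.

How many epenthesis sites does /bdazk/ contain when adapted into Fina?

2

After substitution the input is /xdazk/.
The unsyllabifiable consonants are /z/, /k/; each receives one epenthetic vowel.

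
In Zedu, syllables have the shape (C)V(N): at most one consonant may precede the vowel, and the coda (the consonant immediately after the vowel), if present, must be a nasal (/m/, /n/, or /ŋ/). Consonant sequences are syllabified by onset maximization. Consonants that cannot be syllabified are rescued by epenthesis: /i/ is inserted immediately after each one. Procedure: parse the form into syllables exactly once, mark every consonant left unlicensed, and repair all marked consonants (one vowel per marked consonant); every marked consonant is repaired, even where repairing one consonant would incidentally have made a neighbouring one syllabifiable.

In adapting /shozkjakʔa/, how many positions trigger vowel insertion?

The unsyllabifiable consonants are /s/, /z/, /k/, /k/; each receives one epenthetic vowel.

4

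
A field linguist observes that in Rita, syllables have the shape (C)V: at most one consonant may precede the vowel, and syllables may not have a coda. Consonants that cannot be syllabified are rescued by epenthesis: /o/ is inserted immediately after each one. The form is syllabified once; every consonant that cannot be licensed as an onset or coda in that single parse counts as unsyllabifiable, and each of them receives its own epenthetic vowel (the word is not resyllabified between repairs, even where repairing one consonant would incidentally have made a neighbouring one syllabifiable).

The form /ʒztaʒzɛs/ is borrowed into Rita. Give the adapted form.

ʒozotaʒozɛso

The consonants /ʒ/, /z/, /ʒ/, /s/ cannot be parsed into a legal (C)V syllable (no codas are permitted; onsets are limited to one consonant).
Each unlicensed consonant becomes the onset of a new syllable: /ʒ/ → /ʒo/, /z/ → /zo/, /ʒ/ → /ʒo/, /s/ → /so/.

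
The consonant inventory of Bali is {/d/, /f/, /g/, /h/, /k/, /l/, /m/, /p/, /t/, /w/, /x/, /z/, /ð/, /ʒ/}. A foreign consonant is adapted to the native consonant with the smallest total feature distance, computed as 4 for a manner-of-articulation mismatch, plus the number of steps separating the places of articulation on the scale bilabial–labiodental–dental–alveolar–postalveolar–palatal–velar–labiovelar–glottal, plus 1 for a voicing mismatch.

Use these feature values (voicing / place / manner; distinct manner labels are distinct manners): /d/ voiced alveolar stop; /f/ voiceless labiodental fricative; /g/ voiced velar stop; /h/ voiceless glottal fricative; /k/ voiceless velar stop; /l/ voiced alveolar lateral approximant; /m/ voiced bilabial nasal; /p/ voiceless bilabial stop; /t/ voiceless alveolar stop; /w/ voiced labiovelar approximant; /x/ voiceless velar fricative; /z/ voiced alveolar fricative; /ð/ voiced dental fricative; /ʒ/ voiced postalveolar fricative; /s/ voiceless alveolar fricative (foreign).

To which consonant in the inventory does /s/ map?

z

/z/ is closest: same manner (fricative), place distance 0 (alveolar→alveolar), voicing differs (+1); total 1. Next closest is /f/ at distance 2.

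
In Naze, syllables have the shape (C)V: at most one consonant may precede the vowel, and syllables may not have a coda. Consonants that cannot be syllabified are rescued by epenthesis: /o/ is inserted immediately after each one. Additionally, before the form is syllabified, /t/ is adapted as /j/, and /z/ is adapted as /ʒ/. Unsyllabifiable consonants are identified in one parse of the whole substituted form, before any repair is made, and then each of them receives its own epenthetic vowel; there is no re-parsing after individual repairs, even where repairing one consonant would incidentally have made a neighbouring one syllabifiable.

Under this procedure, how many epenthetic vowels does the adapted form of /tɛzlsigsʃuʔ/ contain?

After substitution the input is /jɛʒlsigsʃuʔ/.
The unsyllabifiable consonants are /ʒ/, /l/, /g/, /s/, /ʔ/; each receives one epenthetic vowel.

5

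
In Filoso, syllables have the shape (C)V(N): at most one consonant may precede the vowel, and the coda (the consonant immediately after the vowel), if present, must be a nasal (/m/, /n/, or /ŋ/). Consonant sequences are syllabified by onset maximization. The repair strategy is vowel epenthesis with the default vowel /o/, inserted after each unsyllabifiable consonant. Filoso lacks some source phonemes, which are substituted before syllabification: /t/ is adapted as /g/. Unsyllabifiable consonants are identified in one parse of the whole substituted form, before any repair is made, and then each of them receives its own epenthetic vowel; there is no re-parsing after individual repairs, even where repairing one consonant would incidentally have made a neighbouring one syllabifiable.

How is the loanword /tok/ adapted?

Substitution: /t/ → /g/, giving /gok/.
The consonants /k/ cannot be parsed into a legal (C)V(N) syllable (only a nasal (/m/, /n/, or /ŋ/) is licensed in coda position; onsets are limited to one consonant).
Inserting the epenthetic vowel yields /k/ → /ko/.

goko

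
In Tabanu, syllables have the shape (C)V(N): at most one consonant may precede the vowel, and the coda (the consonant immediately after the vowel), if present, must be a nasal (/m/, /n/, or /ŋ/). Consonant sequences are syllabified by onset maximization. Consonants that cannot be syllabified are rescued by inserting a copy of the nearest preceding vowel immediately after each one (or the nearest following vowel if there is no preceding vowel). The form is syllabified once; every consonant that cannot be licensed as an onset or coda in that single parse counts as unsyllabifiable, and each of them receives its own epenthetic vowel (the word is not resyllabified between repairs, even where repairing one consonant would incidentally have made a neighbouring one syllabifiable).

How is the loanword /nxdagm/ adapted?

naxadagama

Syllabifying with onset maximization leaves /n/, /x/, /g/, /m/ stranded (only a nasal (/m/, /n/, or /ŋ/) is licensed in coda position; onsets are limited to one consonant).
Each unlicensed consonant becomes the onset of a new syllable: /n/ → /na/, /x/ → /xa/, /g/ → /ga/, /m/ → /ma/.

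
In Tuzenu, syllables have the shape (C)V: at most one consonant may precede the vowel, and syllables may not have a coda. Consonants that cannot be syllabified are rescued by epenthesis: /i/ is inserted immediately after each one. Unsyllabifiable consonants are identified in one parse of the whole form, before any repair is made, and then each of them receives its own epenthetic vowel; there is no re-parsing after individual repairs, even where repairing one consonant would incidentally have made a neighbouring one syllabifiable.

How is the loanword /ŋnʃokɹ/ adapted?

Under (C)V, the unsyllabifiable consonants are /ŋ/, /n/, /k/, /ɹ/ (no codas are permitted; onsets are limited to one consonant).
Each unlicensed consonant becomes the onset of a new syllable: /ŋ/ → /ŋi/, /n/ → /ni/, /k/ → /ki/, /ɹ/ → /ɹi/.

ŋiniʃokiɹi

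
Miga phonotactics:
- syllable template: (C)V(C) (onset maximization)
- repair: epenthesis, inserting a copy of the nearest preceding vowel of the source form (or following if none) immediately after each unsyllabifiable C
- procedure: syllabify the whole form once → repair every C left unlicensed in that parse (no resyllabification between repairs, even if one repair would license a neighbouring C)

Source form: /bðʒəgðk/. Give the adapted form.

Under (C)V(C), the unsyllabifiable consonants are /b/, /ð/, /ð/, /k/ (at most one coda consonant is licensed; onsets are limited to one consonant).
Each unlicensed consonant becomes the onset of a new syllable: /b/ → /bə/, /ð/ → /ðə/, /ð/ → /ðə/, /k/ → /kə/.

bəðəʒəgðəkə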